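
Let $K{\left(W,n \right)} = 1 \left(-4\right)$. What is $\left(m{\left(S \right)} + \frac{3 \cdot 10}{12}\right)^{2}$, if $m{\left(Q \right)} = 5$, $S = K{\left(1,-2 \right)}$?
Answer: $\frac{225}{4} \approx 56.25$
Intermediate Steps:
$K{\left(W,n \right)} = -4$
$S = -4$
$\left(m{\left(S \right)} + \frac{3 \cdot 10}{12}\right)^{2} = \left(5 + \frac{3 \cdot 10}{12}\right)^{2} = \left(5 + 30 \cdot \frac{1}{12}\right)^{2} = \left(5 + \frac{5}{2}\right)^{2} = \left(\frac{15}{2}\right)^{2} = \frac{225}{4}$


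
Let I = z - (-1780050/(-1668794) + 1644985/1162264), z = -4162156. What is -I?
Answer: 4036417987782251693/969789594808 ≈ 4.1622e+6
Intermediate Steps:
I = -4036417987782251693/969789594808 (I = -4162156 - (-1780050/(-1668794) + 1644985/1162264) = -4162156 - (-1780050*(-1/1668794) + 1644985*(1/1162264)) = -4162156 - (890025/834397 + 1644985/1162264) = -4162156 - 1*2407014565645/969789594808 = -4162156 - 2407014565645/969789594808 = -4036417987782251693/969789594808 ≈ -4.1622e+6)
-I = -1*(-4036417987782251693/969789594808) = 4036417987782251693/969789594808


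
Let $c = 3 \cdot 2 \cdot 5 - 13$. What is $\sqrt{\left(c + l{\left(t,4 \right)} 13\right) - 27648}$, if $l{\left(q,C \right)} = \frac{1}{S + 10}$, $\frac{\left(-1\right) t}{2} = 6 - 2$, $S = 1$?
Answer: $\frac{2 i \sqrt{835802}}{11} \approx 166.22 i$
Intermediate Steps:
$t = -8$ ($t = - 2 \left(6 - 2\right) = \left(-2\right) 4 = -8$)
$c = 17$ ($c = 6 \cdot 5 - 13 = 30 - 13 = 17$)
$l{\left(q,C \right)} = \frac{1}{11}$ ($l{\left(q,C \right)} = \frac{1}{1 + 10} = \frac{1}{11}$)
$\sqrt{\left(c + l{\left(t,4 \right)} 13\right) - 27648} = \sqrt{\left(17 + \frac{1}{11} \cdot 13\right) - 27648} = \sqrt{\left(17 + \frac{13}{11}\right) - 27648} = \sqrt{\frac{200}{11} - 27648} = \sqrt{- \frac{303928}{11}} = \frac{2 i \sqrt{835802}}{11}$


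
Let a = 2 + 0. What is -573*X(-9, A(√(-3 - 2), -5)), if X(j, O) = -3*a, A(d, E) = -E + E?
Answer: 3438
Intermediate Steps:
a = 2
A(d, E) = 0
X(j, O) = -6 (X(j, O) = -3*2 = -6)
-573*X(-9, A(√(-3 - 2), -5)) = -573*(-6) = 3438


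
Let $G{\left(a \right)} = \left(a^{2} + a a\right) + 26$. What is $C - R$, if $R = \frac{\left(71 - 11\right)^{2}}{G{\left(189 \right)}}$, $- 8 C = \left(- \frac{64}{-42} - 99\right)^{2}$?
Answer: $- \frac{74869639403}{63034776} \approx -1187.8$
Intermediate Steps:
$C = - \frac{4190209}{3528}$ ($C = - \frac{\left(- \frac{64}{-42} - 99\right)^{2}}{8} = - \frac{\left(\left(-64\right) \left(- \frac{1}{42}\right) - 99\right)^{2}}{8} = - \frac{\left(\frac{32}{21} - 99\right)^{2}}{8} = - \frac{\left(- \frac{2047}{21}\right)^{2}}{8} = \left(- \frac{1}{8}\right) \frac{4190209}{441} = - \frac{4190209}{3528} \approx -1187.7$)
$G{\left(a \right)} = 26 + 2 a^{2}$ ($G{\left(a \right)} = \left(a^{2} + a^{2}\right) + 26 = 2 a^{2} + 26 = 26 + 2 a^{2}$)
$R = \frac{900}{17867}$ ($R = \frac{\left(71 - 11\right)^{2}}{26 + 2 \cdot 189^{2}} = \frac{60^{2}}{26 + 2 \cdot 35721} = \frac{3600}{26 + 71442} = \frac{3600}{71468} = 3600 \cdot \frac{1}{71468} = \frac{900}{17867} \approx 0.050372$)
$C - R = - \frac{4190209}{3528} - \frac{900}{17867} = - \frac{74869639403}{63034776}$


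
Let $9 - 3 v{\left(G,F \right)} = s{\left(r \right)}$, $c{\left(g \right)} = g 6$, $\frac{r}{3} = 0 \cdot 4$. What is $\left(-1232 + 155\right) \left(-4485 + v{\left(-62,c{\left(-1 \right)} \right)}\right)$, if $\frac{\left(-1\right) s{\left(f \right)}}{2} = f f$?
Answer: $4827114$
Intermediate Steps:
$r = 0$ ($r = 3 \cdot 0 \cdot 4 = 3 \cdot 0 = 0$)
$c{\left(g \right)} = 6 g$
$s{\left(f \right)} = - 2 f^{2}$ ($s{\left(f \right)} = - 2 f f = - 2 f^{2}$)
$v{\left(G,F \right)} = 3$ ($v{\left(G,F \right)} = 3 - \frac{\left(-2\right) 0^{2}}{3} = 3 - \frac{\left(-2\right) 0}{3} = 3 - 0 = 3 + 0 = 3$)
$\left(-1232 + 155\right) \left(-4485 + v{\left(-62,c{\left(-1 \right)} \right)}\right) = \left(-1232 + 155\right) \left(-4485 + 3\right) = \left(-1077\right) \left(-4482\right) = 4827114$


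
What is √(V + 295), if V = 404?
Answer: √699 ≈ 26.439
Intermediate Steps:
√(V + 295) = √(404 + 295) = √699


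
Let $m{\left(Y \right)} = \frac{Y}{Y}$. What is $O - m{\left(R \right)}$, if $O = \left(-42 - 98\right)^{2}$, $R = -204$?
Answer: $19599$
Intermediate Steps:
$m{\left(Y \right)} = 1$
$O = 19600$ ($O = \left(-140\right)^{2} = 19600$)
$O - m{\left(R \right)} = 19600 - 1 = 19599$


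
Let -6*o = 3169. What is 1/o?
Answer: -6/3169 ≈ -0.0018933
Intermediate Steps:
o = -3169/6 (o = -1/6*3169 = -3169/6 ≈ -528.17)
1/o = 1/(-3169/6) = -6/3169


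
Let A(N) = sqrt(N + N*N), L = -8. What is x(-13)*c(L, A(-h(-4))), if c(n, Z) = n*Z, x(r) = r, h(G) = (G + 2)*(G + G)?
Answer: 416*sqrt(15) ≈ 1611.2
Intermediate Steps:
h(G) = 2*G*(2 + G) (h(G) = (2 + G)*(2*G) = 2*G*(2 + G))
A(N) = sqrt(N + N**2)
c(n, Z) = Z*n
x(-13)*c(L, A(-h(-4))) = -13*sqrt((-2*(-4)*(2 - 4))*(1 - 2*(-4)*(2 - 4)))*(-8) = -13*sqrt((-2*(-4)*(-2))*(1 - 2*(-4)*(-2)))*(-8) = -13*sqrt((-1*16)*(1 - 1*16))*(-8) = -13*sqrt(-16*(1 - 16))*(-8) = -13*sqrt(-16*(-15))*(-8) = -13*sqrt(240)*(-8) = -13*4*sqrt(15)*(-8) = -(-416)*sqrt(15) = 416*sqrt(15)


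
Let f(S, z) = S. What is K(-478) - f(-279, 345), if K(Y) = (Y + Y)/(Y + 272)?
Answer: 29215/103 ≈ 283.64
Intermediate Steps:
K(Y) = 2*Y/(272 + Y) (K(Y) = (2*Y)/(272 + Y) = 2*Y/(272 + Y))
K(-478) - f(-279, 345) = 2*(-478)/(272 - 478) - 1*(-279) = 2*(-478)/(-206) + 279 = 2*(-478)*(-1/206) + 279 = 478/103 + 279 = 29215/103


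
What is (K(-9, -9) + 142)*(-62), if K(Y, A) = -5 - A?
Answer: -9052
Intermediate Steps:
(K(-9, -9) + 142)*(-62) = ((-5 - 1*(-9)) + 142)*(-62) = ((-5 + 9) + 142)*(-62) = (4 + 142)*(-62) = 146*(-62) = -9052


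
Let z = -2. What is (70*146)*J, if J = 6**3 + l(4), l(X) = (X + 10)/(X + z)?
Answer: 2279060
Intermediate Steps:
l(X) = (10 + X)/(-2 + X) (l(X) = (X + 10)/(X - 2) = (10 + X)/(-2 + X))
J = 223 (J = 6**3 + (10 + 4)/(-2 + 4) = 216 + 14/2 = 216 + (1/2)*14 = 216 + 7 = 223)
(70*146)*J = (70*146)*223 = 10220*223 = 2279060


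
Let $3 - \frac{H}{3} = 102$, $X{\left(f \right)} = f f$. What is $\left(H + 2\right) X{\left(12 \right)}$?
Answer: $-42480$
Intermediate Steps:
$X{\left(f \right)} = f^{2}$
$H = -297$ ($H = 9 - 306 = -297$)
$\left(H + 2\right) X{\left(12 \right)} = \left(-297 + 2\right) 12^{2} = \left(-295\right) 144 = -42480$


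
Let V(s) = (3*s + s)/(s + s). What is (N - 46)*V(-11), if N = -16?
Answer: -124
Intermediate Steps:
V(s) = 2 (V(s) = (4*s)/((2*s)) = (4*s)*(1/(2*s)) = 2)
(N - 46)*V(-11) = (-16 - 46)*2 = -62*2 = -124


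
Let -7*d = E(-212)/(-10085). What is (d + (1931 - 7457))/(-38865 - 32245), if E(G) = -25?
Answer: 78021599/1004002090 ≈ 0.077711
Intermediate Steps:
d = -5/14119 (d = -(-25)/(7*(-10085)) = -(-25)*(-1)/(7*10085) = -1/7*5/2017 = -5/14119 ≈ -0.00035413)
(d + (1931 - 7457))/(-38865 - 32245) = (-5/14119 + (1931 - 7457))/(-38865 - 32245) = (-5/14119 - 5526)/(-71110) = -78021599/14119*(-1/71110) = 78021599/1004002090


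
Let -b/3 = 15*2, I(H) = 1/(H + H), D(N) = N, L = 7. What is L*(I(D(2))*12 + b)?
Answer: -609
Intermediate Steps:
I(H) = 1/(2*H)
b = -90 (b = -45*2 = -3*30 = -90)
L*(I(D(2))*12 + b) = 7*(((½)/2)*12 - 90) = 7*(((½)*(½))*12 - 90) = 7*((¼)*12 - 90) = 7*(3 - 90) = 7*(-87) = -609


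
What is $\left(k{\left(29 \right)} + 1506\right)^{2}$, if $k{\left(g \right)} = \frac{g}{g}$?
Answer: $2271049$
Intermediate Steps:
$k{\left(g \right)} = 1$
$\left(k{\left(29 \right)} + 1506\right)^{2} = \left(1 + 1506\right)^{2} = 1507^{2} = 2271049$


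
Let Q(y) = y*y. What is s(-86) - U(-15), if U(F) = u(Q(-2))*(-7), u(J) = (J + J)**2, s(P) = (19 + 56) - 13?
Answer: 510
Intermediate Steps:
s(P) = 62 (s(P) = 75 - 13 = 62)
Q(y) = y**2
u(J) = 4*J**2 (u(J) = (2*J)**2 = 4*J**2)
U(F) = -448 (U(F) = (4*((-2)**2)**2)*(-7) = (4*4**2)*(-7) = (4*16)*(-7) = 64*(-7) = -448)
s(-86) - U(-15) = 62 - 1*(-448) = 62 + 448 = 510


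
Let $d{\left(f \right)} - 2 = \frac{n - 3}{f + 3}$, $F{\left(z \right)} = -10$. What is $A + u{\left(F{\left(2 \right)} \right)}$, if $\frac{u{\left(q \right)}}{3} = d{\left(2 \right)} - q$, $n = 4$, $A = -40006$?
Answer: $- \frac{199847}{5} \approx -39969.0$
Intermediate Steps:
$d{\left(f \right)} = 2 + \frac{1}{3 + f}$ ($d{\left(f \right)} = 2 + \frac{4 - 3}{f + 3} = 2 + 1 \frac{1}{3 + f} = 2 + \frac{1}{3 + f}$)
$u{\left(q \right)} = \frac{33}{5} - 3 q$ ($u{\left(q \right)} = 3 \left(\frac{7 + 2 \cdot 2}{3 + 2} - q\right) = 3 \left(\frac{7 + 4}{5} - q\right) = 3 \left(\frac{1}{5} \cdot 11 - q\right) = 3 \left(\frac{11}{5} - q\right) = \frac{33}{5} - 3 q$)
$A + u{\left(F{\left(2 \right)} \right)} = -40006 + \left(\frac{33}{5} - -30\right) = -40006 + \left(\frac{33}{5} + 30\right) = -40006 + \frac{183}{5} = - \frac{199847}{5}$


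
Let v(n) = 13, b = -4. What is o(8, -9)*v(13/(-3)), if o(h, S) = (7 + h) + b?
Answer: 143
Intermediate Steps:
o(h, S) = 3 + h (o(h, S) = (7 + h) - 4 = 3 + h)
o(8, -9)*v(13/(-3)) = (3 + 8)*13 = 11*13 = 143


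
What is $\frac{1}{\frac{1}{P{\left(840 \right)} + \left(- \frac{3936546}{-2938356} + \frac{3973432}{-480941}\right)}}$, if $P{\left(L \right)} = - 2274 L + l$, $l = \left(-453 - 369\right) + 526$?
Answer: $- \frac{49996668661700633}{26169923574} \approx -1.9105 \cdot 10^{6}$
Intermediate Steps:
$l = -296$ ($l = -822 + 526 = -296$)
$P{\left(L \right)} = -296 - 2274 L$ ($P{\left(L \right)} = - 2274 L - 296 = -296 - 2274 L$)
$\frac{1}{\frac{1}{P{\left(840 \right)} + \left(- \frac{3936546}{-2938356} + \frac{3973432}{-480941}\right)}} = \frac{1}{\frac{1}{\left(-296 - 1910160\right) + \left(- \frac{3936546}{-2938356} + \frac{3973432}{-480941}\right)}} = \frac{1}{\frac{1}{\left(-296 - 1910160\right) + \left(\left(-3936546\right) \left(- \frac{1}{2938356}\right) + 3973432 \left(- \frac{1}{480941}\right)\right)}} = \frac{1}{\frac{1}{-1910456 + \left(\frac{72899}{54414} - \frac{3973432}{480941}\right)}} = \frac{1}{\frac{1}{-1910456 - \frac{181150210889}{26169923574}}} = \frac{1}{\frac{1}{- \frac{49996668661700633}{26169923574}}} = \frac{1}{- \frac{26169923574}{49996668661700633}} = - \frac{49996668661700633}{26169923574}$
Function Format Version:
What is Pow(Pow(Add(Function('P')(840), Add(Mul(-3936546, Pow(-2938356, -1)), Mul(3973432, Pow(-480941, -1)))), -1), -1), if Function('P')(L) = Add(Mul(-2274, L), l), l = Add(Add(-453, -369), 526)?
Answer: Rational(-49996668661700633, 26169923574) ≈ -1.9105e+6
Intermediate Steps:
l = -296 (l = Add(-822, 526) = -296)
Function('P')(L) = Add(-296, Mul(-2274, L)) (Function('P')(L) = Add(Mul(-2274, L), -296) = Add(-296, Mul(-2274, L)))
Pow(Pow(Add(Function('P')(840), Add(Mul(-3936546, Pow(-2938356, -1)), Mul(3973432, Pow(-480941, -1)))), -1), -1) = Pow(Pow(Add(Add(-296, Mul(-2274, 840)), Add(Mul(-3936546, Pow(-2938356, -1)), Mul(3973432, Pow(-480941, -1)))), -1), -1) = Pow(Pow(Add(Add(-296, -1910160), Add(Mul(-3936546, Rational(-1, 2938356)), Mul(3973432, Rational(-1, 480941)))), -1), -1) = Pow(Pow(Add(-1910456, Add(Rational(72899, 54414), Rational(-3973432, 480941))), -1), -1) = Pow(Pow(Add(-1910456, Rational(-181150210889, 26169923574)), -1), -1) = Pow(Pow(Rational(-49996668661700633, 26169923574), -1), -1) = Pow(Rational(-26169923574, 49996668661700633), -1) = Rational(-49996668661700633, 26169923574)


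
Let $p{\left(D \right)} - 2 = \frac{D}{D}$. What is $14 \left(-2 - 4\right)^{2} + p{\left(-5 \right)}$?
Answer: $507$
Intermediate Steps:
$p{\left(D \right)} = 3$ ($p{\left(D \right)} = 2 + \frac{D}{D} = 2 + 1 = 3$)
$14 \left(-2 - 4\right)^{2} + p{\left(-5 \right)} = 14 \left(-2 - 4\right)^{2} + 3 = 14 \left(-6\right)^{2} + 3 = 14 \cdot 36 + 3 = 504 + 3 = 507$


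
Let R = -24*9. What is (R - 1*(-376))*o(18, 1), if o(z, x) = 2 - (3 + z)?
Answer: -3040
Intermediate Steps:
o(z, x) = -1 - z (o(z, x) = 2 + (-3 - z) = -1 - z)
R = -216
(R - 1*(-376))*o(18, 1) = (-216 - 1*(-376))*(-1 - 1*18) = (-216 + 376)*(-1 - 18) = 160*(-19) = -3040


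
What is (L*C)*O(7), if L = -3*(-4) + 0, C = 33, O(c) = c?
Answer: 2772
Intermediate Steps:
L = 12 (L = 12 + 0 = 12)
(L*C)*O(7) = (12*33)*7 = 396*7 = 2772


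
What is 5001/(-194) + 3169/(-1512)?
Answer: -4088149/146664 ≈ -27.874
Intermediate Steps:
5001/(-194) + 3169/(-1512) = 5001*(-1/194) + 3169*(-1/1512) = -5001/194 - 3169/1512 = -4088149/146664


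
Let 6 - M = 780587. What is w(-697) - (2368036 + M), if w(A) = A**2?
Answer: -1101646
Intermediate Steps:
M = -780581 (M = 6 - 1*780587 = 6 - 780587 = -780581)
w(-697) - (2368036 + M) = (-697)**2 - (2368036 - 780581) = 485809 - 1*1587455 = 485809 - 1587455 = -1101646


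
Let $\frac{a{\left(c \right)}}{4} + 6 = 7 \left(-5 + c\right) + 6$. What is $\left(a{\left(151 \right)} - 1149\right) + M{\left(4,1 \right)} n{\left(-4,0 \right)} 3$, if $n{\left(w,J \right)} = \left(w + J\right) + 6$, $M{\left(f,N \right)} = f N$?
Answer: $2963$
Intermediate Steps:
$M{\left(f,N \right)} = N f$
$n{\left(w,J \right)} = 6 + J + w$ ($n{\left(w,J \right)} = \left(J + w\right) + 6 = 6 + J + w$)
$a{\left(c \right)} = -140 + 28 c$ ($a{\left(c \right)} = -24 + 4 \left(7 \left(-5 + c\right) + 6\right) = -24 + 4 \left(\left(-35 + 7 c\right) + 6\right) = -24 + 4 \left(-29 + 7 c\right) = -24 + \left(-116 + 28 c\right) = -140 + 28 c$)
$\left(a{\left(151 \right)} - 1149\right) + M{\left(4,1 \right)} n{\left(-4,0 \right)} 3 = \left(\left(-140 + 28 \cdot 151\right) - 1149\right) + 1 \cdot 4 \left(6 + 0 - 4\right) 3 = \left(\left(-140 + 4228\right) - 1149\right) + 4 \cdot 2 \cdot 3 = \left(4088 - 1149\right) + 8 \cdot 3 = 2939 + 24 = 2963$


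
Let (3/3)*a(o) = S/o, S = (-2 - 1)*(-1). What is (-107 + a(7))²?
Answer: 556516/49 ≈ 11357.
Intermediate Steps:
S = 3 (S = -3*(-1) = 3)
a(o) = 3/o
(-107 + a(7))² = (-107 + 3/7)² = (-746/7)² = 556516/49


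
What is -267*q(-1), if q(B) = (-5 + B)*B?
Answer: -1602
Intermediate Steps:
q(B) = B*(-5 + B)
-267*q(-1) = -(-267)*(-5 - 1) = -(-267)*(-6) = -267*6 = -1602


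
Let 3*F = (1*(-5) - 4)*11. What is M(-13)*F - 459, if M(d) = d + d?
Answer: 399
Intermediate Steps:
M(d) = 2*d
F = -33 (F = ((1*(-5) - 4)*11)/3 = ((-5 - 4)*11)/3 = (-9*11)/3 = (⅓)*(-99) = -33)
M(-13)*F - 459 = (2*(-13))*(-33) - 459 = -26*(-33) - 459 = 858 - 459 = 399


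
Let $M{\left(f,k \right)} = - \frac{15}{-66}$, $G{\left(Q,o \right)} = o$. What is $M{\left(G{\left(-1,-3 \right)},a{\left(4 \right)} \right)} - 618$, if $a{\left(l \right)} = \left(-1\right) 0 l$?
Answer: $- \frac{13591}{22} \approx -617.77$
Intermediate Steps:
$a{\left(l \right)} = 0$ ($a{\left(l \right)} = 0 l = 0$)
$M{\left(f,k \right)} = \frac{5}{22}$ ($M{\left(f,k \right)} = \left(-15\right) \left(- \frac{1}{66}\right) = \frac{5}{22}$)
$M{\left(G{\left(-1,-3 \right)},a{\left(4 \right)} \right)} - 618 = \frac{5}{22} - 618 = - \frac{13591}{22}$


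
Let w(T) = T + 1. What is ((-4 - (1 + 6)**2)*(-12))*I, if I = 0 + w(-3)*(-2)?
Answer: 2544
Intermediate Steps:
w(T) = 1 + T
I = 4 (I = 0 + (1 - 3)*(-2) = 0 - 2*(-2) = 0 + 4 = 4)
((-4 - (1 + 6)**2)*(-12))*I = ((-4 - (1 + 6)**2)*(-12))*4 = ((-4 - 1*7**2)*(-12))*4 = ((-4 - 1*49)*(-12))*4 = ((-4 - 49)*(-12))*4 = -53*(-12)*4 = 636*4 = 2544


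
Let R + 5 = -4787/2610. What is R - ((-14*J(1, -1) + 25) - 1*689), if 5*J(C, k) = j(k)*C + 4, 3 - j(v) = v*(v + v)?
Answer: 1751743/2610 ≈ 671.17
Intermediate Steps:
j(v) = 3 - 2*v² (j(v) = 3 - v*(v + v) = 3 - v*2*v = 3 - 2*v²)
J(C, k) = ⅘ + C*(3 - 2*k²)/5 (J(C, k) = ((3 - 2*k²)*C + 4)/5 = (C*(3 - 2*k²) + 4)/5 = (4 + C*(3 - 2*k²))/5 = ⅘ + C*(3 - 2*k²)/5)
R = -17837/2610 (R = -5 - 4787/2610 = -17837/2610 ≈ -6.8341)
R - ((-14*J(1, -1) + 25) - 1*689) = -17837/2610 - ((-14*(⅘ - ⅕*1*(-3 + 2*(-1)²)) + 25) - 1*689) = -17837/2610 - ((-14*(⅘ - ⅕*1*(-3 + 2*1)) + 25) - 689) = -17837/2610 - ((-14*(⅘ - ⅕*1*(-3 + 2)) + 25) - 689) = -17837/2610 - ((-14*(⅘ - ⅕*1*(-1)) + 25) - 689) = -17837/2610 - ((-14*(⅘ + ⅕) + 25) - 689) = -17837/2610 - ((-14*1 + 25) - 689) = -17837/2610 - ((-14 + 25) - 689) = -17837/2610 - (11 - 689) = -17837/2610 - 1*(-678) = -17837/2610 + 678 = 1751743/2610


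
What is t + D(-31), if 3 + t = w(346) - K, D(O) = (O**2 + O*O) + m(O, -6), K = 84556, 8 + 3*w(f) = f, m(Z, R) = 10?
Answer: -247543/3 ≈ -82514.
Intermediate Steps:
w(f) = -8/3 + f/3
D(O) = 10 + 2*O**2 (D(O) = (O**2 + O*O) + 10 = (O**2 + O**2) + 10 = 2*O**2 + 10 = 10 + 2*O**2)
t = -253339/3 (t = -3 + ((-8/3 + (1/3)*346) - 1*84556) = -3 + ((-8/3 + 346/3) - 84556) = -3 + (338/3 - 84556) = -3 - 253330/3 = -253339/3 ≈ -84446.)
t + D(-31) = -253339/3 + (10 + 2*(-31)**2) = -253339/3 + (10 + 2*961) = -253339/3 + (10 + 1922) = -253339/3 + 1932 = -247543/3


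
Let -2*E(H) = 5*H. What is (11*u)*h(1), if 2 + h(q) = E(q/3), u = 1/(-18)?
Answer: 187/108 ≈ 1.7315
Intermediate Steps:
u = -1/18 ≈ -0.055556
E(H) = -5*H/2
h(q) = -2 - 5*q/6 (h(q) = -2 - 5*q/(2*3) = -2 - 5*q/6)
(11*u)*h(1) = (11*(-1/18))*(-2 - 5/6*1) = -11*(-2 - 5/6)/18 = -11/18*(-17/6) = 187/108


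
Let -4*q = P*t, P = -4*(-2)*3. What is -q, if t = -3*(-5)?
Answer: 90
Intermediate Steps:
P = 24 (P = 8*3 = 24)
t = 15
q = -90 (q = -6*15 = -¼*360 = -90)
-q = -1*(-90) = 90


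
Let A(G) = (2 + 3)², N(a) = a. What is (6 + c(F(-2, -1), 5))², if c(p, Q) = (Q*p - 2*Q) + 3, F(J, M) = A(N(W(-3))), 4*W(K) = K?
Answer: 15376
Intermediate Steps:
W(K) = K/4
A(G) = 25 (A(G) = 5² = 25)
F(J, M) = 25
c(p, Q) = 3 - 2*Q + Q*p (c(p, Q) = (-2*Q + Q*p) + 3 = 3 - 2*Q + Q*p)
(6 + c(F(-2, -1), 5))² = (6 + (3 - 2*5 + 5*25))² = (6 + (3 - 10 + 125))² = (6 + 118)² = 124² = 15376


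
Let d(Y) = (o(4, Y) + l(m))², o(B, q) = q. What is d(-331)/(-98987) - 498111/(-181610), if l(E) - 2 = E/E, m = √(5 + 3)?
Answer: 29768183317/17977029070 ≈ 1.6559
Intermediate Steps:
m = 2*√2 (m = √8 = 2*√2 ≈ 2.8284)
l(E) = 3 (l(E) = 2 + E/E = 2 + 1 = 3)
d(Y) = (3 + Y)² (d(Y) = (Y + 3)² = (3 + Y)²)
d(-331)/(-98987) - 498111/(-181610) = (3 - 331)²/(-98987) - 498111/(-181610) = (-328)²*(-1/98987) - 498111*(-1/181610) = 107584*(-1/98987) + 498111/181610 = -107584/98987 + 498111/181610 = 29768183317/17977029070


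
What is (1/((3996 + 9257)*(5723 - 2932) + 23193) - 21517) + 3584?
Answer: -663741862827/37012316 ≈ -17933.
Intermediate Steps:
(1/((3996 + 9257)*(5723 - 2932) + 23193) - 21517) + 3584 = (1/(13253*2791 + 23193) - 21517) + 3584 = (1/(36989123 + 23193) - 21517) + 3584 = (1/37012316 - 21517) + 3584 = -796394003371/37012316 + 3584 = -663741862827/37012316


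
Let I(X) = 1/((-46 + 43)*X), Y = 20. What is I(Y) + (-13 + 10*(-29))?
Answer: -18181/60 ≈ -303.02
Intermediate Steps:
I(X) = -1/(3*X) (I(X) = 1/((-3)*X) = -1/(3*X))
I(Y) + (-13 + 10*(-29)) = -⅓/20 + (-13 + 10*(-29)) = -⅓*1/20 + (-13 - 290) = -1/60 - 303 = -18181/60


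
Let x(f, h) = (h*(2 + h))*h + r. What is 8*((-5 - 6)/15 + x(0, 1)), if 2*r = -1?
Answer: 212/15 ≈ 14.133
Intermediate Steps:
r = -½ (r = (½)*(-1) = -½ ≈ -0.50000)
x(f, h) = -½ + h²*(2 + h) (x(f, h) = (h*(2 + h))*h - ½ = h²*(2 + h) - ½ = -½ + h²*(2 + h))
8*((-5 - 6)/15 + x(0, 1)) = 8*((-5 - 6)/15 + (-½ + 1³ + 2*1²)) = 8*(-11*1/15 + (-½ + 1 + 2*1)) = 8*(-11/15 + (-½ + 1 + 2)) = 8*(-11/15 + 5/2) = 8*(53/30) = 212/15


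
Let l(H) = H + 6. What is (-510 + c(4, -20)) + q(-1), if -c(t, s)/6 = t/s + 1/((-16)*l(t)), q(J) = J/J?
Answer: -40621/80 ≈ -507.76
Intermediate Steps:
q(J) = 1
l(H) = 6 + H
c(t, s) = 3/(8*(6 + t)) - 6*t/s (c(t, s) = -6*(t/s + 1/((-16)*(6 + t))) = -6*(t/s - 1/(16*(6 + t))) = -6*(-1/(16*(6 + t)) + t/s) = 3/(8*(6 + t)) - 6*t/s)
(-510 + c(4, -20)) + q(-1) = (-510 + (3/8)*(-20 - 16*4*(6 + 4))/(-20*(6 + 4))) + 1 = (-510 + (3/8)*(-1/20)*(-20 - 16*4*10)/10) + 1 = (-510 + (3/8)*(-1/20)*(1/10)*(-20 - 640)) + 1 = (-510 + (3/8)*(-1/20)*(1/10)*(-660)) + 1 = (-510 + 99/80) + 1 = -40701/80 + 1 = -40621/80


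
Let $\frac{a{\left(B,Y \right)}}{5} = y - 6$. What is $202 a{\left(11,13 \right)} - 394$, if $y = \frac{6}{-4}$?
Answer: $-7969$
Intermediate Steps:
$y = - \frac{3}{2}$ ($y = 6 \left(- \frac{1}{4}\right) = - \frac{3}{2} \approx -1.5$)
$a{\left(B,Y \right)} = - \frac{75}{2}$ ($a{\left(B,Y \right)} = 5 \left(- \frac{3}{2} - 6\right) = 5 \left(- \frac{15}{2}\right) = - \frac{75}{2}$)
$202 a{\left(11,13 \right)} - 394 = 202 \left(- \frac{75}{2}\right) - 394 = -7575 - 394 = -7969$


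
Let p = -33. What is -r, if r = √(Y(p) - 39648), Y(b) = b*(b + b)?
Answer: -I*√37470 ≈ -193.57*I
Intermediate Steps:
Y(b) = 2*b² (Y(b) = b*(2*b) = 2*b²)
r = I*√37470 (r = √(2*(-33)² - 39648) = √(2*1089 - 39648) = √(2178 - 39648) = √(-37470) = I*√37470 ≈ 193.57*I)
-r = -I*√37470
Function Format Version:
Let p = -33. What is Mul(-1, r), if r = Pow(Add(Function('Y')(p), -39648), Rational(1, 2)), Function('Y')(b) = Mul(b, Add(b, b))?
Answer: Mul(-1, I, Pow(37470, Rational(1, 2))) ≈ Mul(-193.57, I)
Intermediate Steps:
Function('Y')(b) = Mul(2, Pow(b, 2)) (Function('Y')(b) = Mul(b, Mul(2, b)) = Mul(2, Pow(b, 2)))
r = Mul(I, Pow(37470, Rational(1, 2))) (r = Pow(Add(Mul(2, Pow(-33, 2)), -39648), Rational(1, 2)) = Pow(Add(Mul(2, 1089), -39648), Rational(1, 2)) = Pow(Add(2178, -39648), Rational(1, 2)) = Pow(-37470, Rational(1, 2)) = Mul(I, Pow(37470, Rational(1, 2))) ≈ Mul(193.57, I))
Mul(-1, r) = Mul(-1, Mul(I, Pow(37470, Rational(1, 2)))) = Mul(-1, I, Pow(37470, Rational(1, 2)))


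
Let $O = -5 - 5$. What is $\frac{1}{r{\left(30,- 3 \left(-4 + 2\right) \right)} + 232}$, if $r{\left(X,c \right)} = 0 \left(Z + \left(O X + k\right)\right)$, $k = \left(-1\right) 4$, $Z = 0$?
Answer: $\frac{1}{232} \approx 0.0043103$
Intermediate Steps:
$O = -10$ ($O = -5 - 5 = -10$)
$k = -4$
$r{\left(X,c \right)} = 0$ ($r{\left(X,c \right)} = 0 \left(0 - \left(4 + 10 X\right)\right) = 0 \left(-4 - 10 X\right) = 0$)
$\frac{1}{r{\left(30,- 3 \left(-4 + 2\right) \right)} + 232} = \frac{1}{0 + 232} = \frac{1}{232}$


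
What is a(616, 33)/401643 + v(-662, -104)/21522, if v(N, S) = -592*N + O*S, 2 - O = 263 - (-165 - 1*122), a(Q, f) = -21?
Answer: 10016415787/480231147 ≈ 20.857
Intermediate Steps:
O = -548 (O = 2 - (263 - (-165 - 1*122)) = 2 - (263 - (-165 - 122)) = 2 - (263 - 1*(-287)) = 2 - (263 + 287) = 2 - 1*550 = 2 - 550 = -548)
v(N, S) = -592*N - 548*S
a(616, 33)/401643 + v(-662, -104)/21522 = -21/401643 + (-592*(-662) - 548*(-104))/21522 = -21*1/401643 + (391904 + 56992)*(1/21522) = -7/133881 + 448896*(1/21522) = -7/133881 + 74816/3587 = 10016415787/480231147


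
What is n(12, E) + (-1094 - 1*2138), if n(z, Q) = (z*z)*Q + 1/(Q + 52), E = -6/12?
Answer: -340310/103 ≈ -3304.0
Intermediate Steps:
E = -½ (E = -6*1/12 = -½ ≈ -0.50000)
n(z, Q) = 1/(52 + Q) + Q*z² (n(z, Q) = z²*Q + 1/(52 + Q) = Q*z² + 1/(52 + Q) = 1/(52 + Q) + Q*z²)
n(12, E) + (-1094 - 1*2138) = (1 + (-½)²*12² + 52*(-½)*12²)/(52 - ½) + (-1094 - 1*2138) = (1 + (¼)*144 + 52*(-½)*144)/(103/2) + (-1094 - 2138) = 2*(1 + 36 - 3744)/103 - 3232 = (2/103)*(-3707) - 3232 = -7414/103 - 3232 = -340310/103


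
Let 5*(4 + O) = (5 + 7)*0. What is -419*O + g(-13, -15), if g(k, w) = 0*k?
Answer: 1676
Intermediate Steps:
O = -4 (O = -4 + ((5 + 7)*0)/5 = -4 + (12*0)/5 = -4 + (1/5)*0 = -4 + 0 = -4)
g(k, w) = 0
-419*O + g(-13, -15) = -419*(-4) + 0 = 1676 + 0 = 1676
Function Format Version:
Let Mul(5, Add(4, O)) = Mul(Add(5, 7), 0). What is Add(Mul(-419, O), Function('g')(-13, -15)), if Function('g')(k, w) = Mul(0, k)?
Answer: 1676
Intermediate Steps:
O = -4 (O = Add(-4, Mul(Rational(1, 5), Mul(Add(5, 7), 0))) = Add(-4, Mul(Rational(1, 5), Mul(12, 0))) = Add(-4, Mul(Rational(1, 5), 0)) = Add(-4, 0) = -4)
Function('g')(k, w) = 0
Add(Mul(-419, O), Function('g')(-13, -15)) = Add(Mul(-419, -4), 0) = Add(1676, 0) = 1676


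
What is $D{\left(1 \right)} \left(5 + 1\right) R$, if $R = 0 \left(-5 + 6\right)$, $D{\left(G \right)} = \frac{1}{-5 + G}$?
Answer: $0$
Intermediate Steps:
$R = 0$ ($R = 0 \cdot 1 = 0$)
$D{\left(1 \right)} \left(5 + 1\right) R = \frac{5 + 1}{-5 + 1} \cdot 0 = \frac{1}{-4} \cdot 6 \cdot 0 = \left(- \frac{1}{4}\right) 6 \cdot 0 = \left(- \frac{3}{2}\right) 0 = 0$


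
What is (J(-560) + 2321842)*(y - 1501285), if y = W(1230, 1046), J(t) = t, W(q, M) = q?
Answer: -3482050670510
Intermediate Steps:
y = 1230
(J(-560) + 2321842)*(y - 1501285) = (-560 + 2321842)*(1230 - 1501285) = 2321282*(-1500055) = -3482050670510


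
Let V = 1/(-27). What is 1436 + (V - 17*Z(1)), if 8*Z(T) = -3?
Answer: 311545/216 ≈ 1442.3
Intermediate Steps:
V = -1/27 ≈ -0.037037
Z(T) = -3/8 (Z(T) = (1/8)*(-3) = -3/8)
1436 + (V - 17*Z(1)) = 1436 + (-1/27 - 17*(-3/8)) = 1436 + (-1/27 + 51/8) = 1436 + 1369/216 = 311545/216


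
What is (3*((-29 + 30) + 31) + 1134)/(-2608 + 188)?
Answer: -123/242 ≈ -0.50826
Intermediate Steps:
(3*((-29 + 30) + 31) + 1134)/(-2608 + 188) = (3*(1 + 31) + 1134)/(-2420) = (3*32 + 1134)*(-1/2420) = (96 + 1134)*(-1/2420) = 1230*(-1/2420) = -123/242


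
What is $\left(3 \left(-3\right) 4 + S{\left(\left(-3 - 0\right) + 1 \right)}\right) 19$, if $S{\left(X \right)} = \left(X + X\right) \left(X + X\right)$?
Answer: $-380$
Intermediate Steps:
$S{\left(X \right)} = 4 X^{2}$ ($S{\left(X \right)} = 2 X 2 X = 4 X^{2}$)
$\left(3 \left(-3\right) 4 + S{\left(\left(-3 - 0\right) + 1 \right)}\right) 19 = \left(3 \left(-3\right) 4 + 4 \left(\left(-3 - 0\right) + 1\right)^{2}\right) 19 = \left(\left(-9\right) 4 + 4 \left(\left(-3 + 0\right) + 1\right)^{2}\right) 19 = \left(-36 + 4 \left(-3 + 1\right)^{2}\right) 19 = \left(-36 + 4 \left(-2\right)^{2}\right) 19 = \left(-36 + 4 \cdot 4\right) 19 = \left(-36 + 16\right) 19 = \left(-20\right) 19 = -380$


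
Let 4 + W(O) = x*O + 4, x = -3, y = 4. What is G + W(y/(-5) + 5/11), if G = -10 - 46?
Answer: -3023/55 ≈ -54.964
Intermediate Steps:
W(O) = -3*O (W(O) = -4 + (-3*O + 4) = -4 + (4 - 3*O) = -3*O)
G = -56
G + W(y/(-5) + 5/11) = -56 - 3*(4/(-5) + 5/11) = -56 - 3*(4*(-1/5) + 5*(1/11)) = -56 - 3*(-4/5 + 5/11) = -56 - 3*(-19/55) = -56 + 57/55 = -3023/55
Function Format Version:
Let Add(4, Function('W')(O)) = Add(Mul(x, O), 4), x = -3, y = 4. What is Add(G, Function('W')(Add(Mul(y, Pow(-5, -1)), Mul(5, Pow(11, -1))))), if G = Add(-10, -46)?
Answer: Rational(-3023, 55) ≈ -54.964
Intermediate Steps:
Function('W')(O) = Mul(-3, O) (Function('W')(O) = Add(-4, Add(Mul(-3, O), 4)) = Add(-4, Add(4, Mul(-3, O))) = Mul(-3, O))
G = -56
Add(G, Function('W')(Add(Mul(y, Pow(-5, -1)), Mul(5, Pow(11, -1))))) = Add(-56, Mul(-3, Add(Mul(4, Pow(-5, -1)), Mul(5, Pow(11, -1))))) = Add(-56, Mul(-3, Add(Mul(4, Rational(-1, 5)), Mul(5, Rational(1, 11))))) = Add(-56, Mul(-3, Add(Rational(-4, 5), Rational(5, 11)))) = Add(-56, Mul(-3, Rational(-19, 55))) = Add(-56, Rational(57, 55)) = Rational(-3023, 55)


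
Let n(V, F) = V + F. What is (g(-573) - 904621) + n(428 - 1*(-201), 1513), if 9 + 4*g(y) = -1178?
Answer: -3611103/4 ≈ -9.0278e+5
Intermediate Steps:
g(y) = -1187/4 (g(y) = -9/4 + (¼)*(-1178) = -9/4 - 589/2 = -1187/4)
n(V, F) = F + V
(g(-573) - 904621) + n(428 - 1*(-201), 1513) = (-1187/4 - 904621) + (1513 + (428 - 1*(-201))) = -3619671/4 + (1513 + (428 + 201)) = -3619671/4 + (1513 + 629) = -3619671/4 + 2142 = -3611103/4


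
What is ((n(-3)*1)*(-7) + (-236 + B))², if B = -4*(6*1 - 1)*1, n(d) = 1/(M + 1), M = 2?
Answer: 600625/9 ≈ 66736.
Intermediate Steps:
n(d) = ⅓ (n(d) = 1/(2 + 1) = 1/3 = ⅓)
B = -20 (B = -4*(6 - 1)*1 = -4*5*1 = -20*1 = -20)
((n(-3)*1)*(-7) + (-236 + B))² = (((⅓)*1)*(-7) + (-236 - 20))² = ((⅓)*(-7) - 256)² = (-7/3 - 256)² = (-775/3)² = 600625/9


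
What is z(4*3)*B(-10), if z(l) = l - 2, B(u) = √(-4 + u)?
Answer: 10*I*√14 ≈ 37.417*I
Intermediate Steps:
z(l) = -2 + l
z(4*3)*B(-10) = (-2 + 4*3)*√(-4 - 10) = (-2 + 12)*√(-14) = 10*(I*√14) = 10*I*√14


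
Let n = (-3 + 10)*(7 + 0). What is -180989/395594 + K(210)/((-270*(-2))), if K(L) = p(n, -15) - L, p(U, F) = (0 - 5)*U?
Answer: -27772933/21362076 ≈ -1.3001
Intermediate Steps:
n = 49 (n = 7*7 = 49)
p(U, F) = -5*U
K(L) = -245 - L (K(L) = -5*49 - L = -245 - L)
-180989/395594 + K(210)/((-270*(-2))) = -180989/395594 + (-245 - 1*210)/((-270*(-2))) = -180989*1/395594 + (-245 - 210)/540 = -180989/395594 - 455*1/540 = -180989/395594 - 91/108 = -27772933/21362076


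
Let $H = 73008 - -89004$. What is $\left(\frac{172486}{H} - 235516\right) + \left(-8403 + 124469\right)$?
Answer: $- \frac{9676080457}{81006} \approx -1.1945 \cdot 10^{5}$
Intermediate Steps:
$H = 162012$ ($H = 73008 + 89004 = 162012$)
$\left(\frac{172486}{H} - 235516\right) + \left(-8403 + 124469\right) = \left(\frac{172486}{162012} - 235516\right) + \left(-8403 + 124469\right) = \left(172486 \cdot \frac{1}{162012} - 235516\right) + 116066 = \left(\frac{86243}{81006} - 235516\right) + 116066 = - \frac{19078122853}{81006} + 116066 = - \frac{9676080457}{81006}$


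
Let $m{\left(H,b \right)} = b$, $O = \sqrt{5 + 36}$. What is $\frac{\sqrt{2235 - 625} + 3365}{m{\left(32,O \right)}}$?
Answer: $\frac{\sqrt{41} \left(3365 + \sqrt{1610}\right)}{41} \approx 531.79$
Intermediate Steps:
$O = \sqrt{41} \approx 6.4031$
$\frac{\sqrt{2235 - 625} + 3365}{m{\left(32,O \right)}} = \frac{\sqrt{2235 - 625} + 3365}{\sqrt{41}} = \left(\sqrt{1610} + 3365\right) \frac{\sqrt{41}}{41} = \left(3365 + \sqrt{1610}\right) \frac{\sqrt{41}}{41} = \frac{\sqrt{41} \left(3365 + \sqrt{1610}\right)}{41}$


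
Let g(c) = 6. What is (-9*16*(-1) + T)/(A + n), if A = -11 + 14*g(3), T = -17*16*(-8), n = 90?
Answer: 2320/163 ≈ 14.233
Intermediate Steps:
T = 2176 (T = -272*(-8) = 2176)
A = 73 (A = -11 + 14*6 = -11 + 84 = 73)
(-9*16*(-1) + T)/(A + n) = (-9*16*(-1) + 2176)/(73 + 90) = (-144*(-1) + 2176)/163 = (144 + 2176)*(1/163) = 2320*(1/163) = 2320/163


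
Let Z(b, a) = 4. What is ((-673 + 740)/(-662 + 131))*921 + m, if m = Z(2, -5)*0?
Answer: -20569/177 ≈ -116.21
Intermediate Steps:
m = 0 (m = 4*0 = 0)
((-673 + 740)/(-662 + 131))*921 + m = ((-673 + 740)/(-662 + 131))*921 + 0 = (67/(-531))*921 + 0 = (67*(-1/531))*921 + 0 = -67/531*921 + 0 = -20569/177 + 0 = -20569/177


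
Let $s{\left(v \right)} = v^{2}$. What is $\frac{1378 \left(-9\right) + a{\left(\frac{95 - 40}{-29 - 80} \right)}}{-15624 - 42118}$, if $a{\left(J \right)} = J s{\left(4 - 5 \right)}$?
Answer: $\frac{1351873}{6293878} \approx 0.21479$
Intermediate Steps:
$a{\left(J \right)} = J$ ($a{\left(J \right)} = J \left(4 - 5\right)^{2} = J \left(-1\right)^{2} = J 1 = J$)
$\frac{1378 \left(-9\right) + a{\left(\frac{95 - 40}{-29 - 80} \right)}}{-15624 - 42118} = \frac{1378 \left(-9\right) + \frac{95 - 40}{-29 - 80}}{-15624 - 42118} = \frac{-12402 + \frac{55}{-109}}{-57742} = \left(-12402 + 55 \left(- \frac{1}{109}\right)\right) \left(- \frac{1}{57742}\right) = \left(-12402 - \frac{55}{109}\right) \left(- \frac{1}{57742}\right) = \left(- \frac{1351873}{109}\right) \left(- \frac{1}{57742}\right) = \frac{1351873}{6293878}$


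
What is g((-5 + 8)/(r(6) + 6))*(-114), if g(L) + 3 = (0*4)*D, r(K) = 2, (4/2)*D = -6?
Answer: 342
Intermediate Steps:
D = -3 (D = (1/2)*(-6) = -3)
g(L) = -3 (g(L) = -3 + (0*4)*(-3) = -3 + 0*(-3) = -3 + 0 = -3)
g((-5 + 8)/(r(6) + 6))*(-114) = -3*(-114) = 342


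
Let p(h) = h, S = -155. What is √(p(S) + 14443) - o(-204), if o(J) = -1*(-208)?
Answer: -208 + 4*√893 ≈ -88.468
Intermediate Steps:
o(J) = 208
√(p(S) + 14443) - o(-204) = √(-155 + 14443) - 1*208 = √14288 - 208 = 4*√893 - 208 = -208 + 4*√893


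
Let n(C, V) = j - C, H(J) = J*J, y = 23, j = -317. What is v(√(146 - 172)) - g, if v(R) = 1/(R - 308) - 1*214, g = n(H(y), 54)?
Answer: 29985086/47445 - I*√26/94890 ≈ 632.0 - 5.3736e-5*I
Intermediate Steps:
H(J) = J²
n(C, V) = -317 - C
g = -846 (g = -317 - 1*23² = -317 - 1*529 = -317 - 529 = -846)
v(R) = -214 + 1/(-308 + R) (v(R) = 1/(-308 + R) - 214 = -214 + 1/(-308 + R))
v(√(146 - 172)) - g = (65913 - 214*√(146 - 172))/(-308 + √(146 - 172)) - 1*(-846) = (65913 - 214*I*√26)/(-308 + √(-26)) + 846 = (65913 - 214*I*√26)/(-308 + I*√26) + 846 = 846 + (65913 - 214*I*√26)/(-308 + I*√26)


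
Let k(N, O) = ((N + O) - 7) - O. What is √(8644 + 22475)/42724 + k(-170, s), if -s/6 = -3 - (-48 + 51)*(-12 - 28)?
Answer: -177 + √31119/42724 ≈ -177.00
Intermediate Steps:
s = -702 (s = -6*(-3 - (-48 + 51)*(-12 - 28)) = -6*(-3 - 3*(-40)) = -6*(-3 - 1*(-120)) = -6*(-3 + 120) = -6*117 = -702)
k(N, O) = -7 + N (k(N, O) = (-7 + N + O) - O = -7 + N)
√(8644 + 22475)/42724 + k(-170, s) = √(8644 + 22475)/42724 + (-7 - 170) = √31119*(1/42724) - 177 = √31119/42724 - 177 = -177 + √31119/42724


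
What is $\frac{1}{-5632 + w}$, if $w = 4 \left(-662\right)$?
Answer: $- \frac{1}{8280} \approx -0.00012077$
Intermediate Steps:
$w = -2648$
$\frac{1}{-5632 + w} = \frac{1}{-5632 - 2648} = \frac{1}{-8280} = - \frac{1}{8280}$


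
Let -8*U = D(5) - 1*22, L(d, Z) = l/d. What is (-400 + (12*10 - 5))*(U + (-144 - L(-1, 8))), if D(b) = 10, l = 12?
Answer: 74385/2 ≈ 37193.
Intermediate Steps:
L(d, Z) = 12/d
U = 3/2 (U = -(10 - 1*22)/8 = -(10 - 22)/8 = -⅛*(-12) = 3/2 ≈ 1.5000)
(-400 + (12*10 - 5))*(U + (-144 - L(-1, 8))) = (-400 + (12*10 - 5))*(3/2 + (-144 - 12/(-1))) = (-400 + (120 - 5))*(3/2 + (-144 - 12*(-1))) = (-400 + 115)*(3/2 + (-144 - 1*(-12))) = -285*(3/2 + (-144 + 12)) = -285*(3/2 - 132) = -285*(-261/2) = 74385/2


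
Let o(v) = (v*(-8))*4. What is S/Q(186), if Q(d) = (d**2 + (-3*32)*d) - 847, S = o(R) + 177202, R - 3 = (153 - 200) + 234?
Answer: 171122/15893 ≈ 10.767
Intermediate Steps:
R = 190 (R = 3 + ((153 - 200) + 234) = 3 + (-47 + 234) = 3 + 187 = 190)
o(v) = -32*v (o(v) = -8*v*4 = -32*v)
S = 171122 (S = -32*190 + 177202 = -6080 + 177202 = 171122)
Q(d) = -847 + d**2 - 96*d (Q(d) = (d**2 - 96*d) - 847 = -847 + d**2 - 96*d)
S/Q(186) = 171122/(-847 + 186**2 - 96*186) = 171122/(-847 + 34596 - 17856) = 171122/15893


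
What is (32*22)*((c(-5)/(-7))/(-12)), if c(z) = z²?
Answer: 4400/21 ≈ 209.52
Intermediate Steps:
(32*22)*((c(-5)/(-7))/(-12)) = (32*22)*(((-5)²/(-7))/(-12)) = 704*(-⅐*25*(-1/12)) = 704*(-25/7*(-1/12)) = 704*(25/84) = 4400/21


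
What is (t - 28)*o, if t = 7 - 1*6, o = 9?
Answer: -243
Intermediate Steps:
t = 1 (t = 7 - 6 = 1)
(t - 28)*o = (1 - 28)*9 = -27*9 = -243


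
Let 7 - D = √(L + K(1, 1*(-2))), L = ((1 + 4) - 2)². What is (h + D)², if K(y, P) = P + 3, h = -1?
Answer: (6 - √10)² ≈ 8.0527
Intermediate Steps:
K(y, P) = 3 + P
L = 9 (L = (5 - 2)² = 3² = 9)
D = 7 - √10 (D = 7 - √(9 + (3 + 1*(-2))) = 7 - √(9 + (3 - 2)) = 7 - √(9 + 1) = 7 - √10 ≈ 3.8377)
(h + D)² = (-1 + (7 - √10))² = (6 - √10)²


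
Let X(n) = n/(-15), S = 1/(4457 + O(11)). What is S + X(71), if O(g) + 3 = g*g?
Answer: -7218/1525 ≈ -4.7331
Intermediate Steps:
O(g) = -3 + g**2 (O(g) = -3 + g*g = -3 + g**2)
S = 1/4575 (S = 1/(4457 + (-3 + 11**2)) = 1/(4457 + (-3 + 121)) = 1/(4457 + 118) = 1/4575 ≈ 0.00021858)
X(n) = -n/15 (X(n) = n*(-1/15) = -n/15)
S + X(71) = 1/4575 - 1/15*71 = 1/4575 - 71/15 = -7218/1525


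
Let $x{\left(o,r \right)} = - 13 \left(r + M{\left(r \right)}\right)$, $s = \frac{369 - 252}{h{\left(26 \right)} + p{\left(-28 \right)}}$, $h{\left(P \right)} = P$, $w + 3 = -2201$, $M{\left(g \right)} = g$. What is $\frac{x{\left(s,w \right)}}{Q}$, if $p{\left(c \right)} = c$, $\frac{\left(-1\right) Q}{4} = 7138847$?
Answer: $- \frac{14326}{7138847} \approx -0.0020068$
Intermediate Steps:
$Q = -28555388$ ($Q = \left(-4\right) 7138847 = -28555388$)
$w = -2204$ ($w = -3 - 2201 = -2204$)
$s = - \frac{117}{2}$ ($s = \frac{369 - 252}{26 - 28} = \frac{117}{-2} = 117 \left(- \frac{1}{2}\right) = - \frac{117}{2} \approx -58.5$)
$x{\left(o,r \right)} = - 26 r$ ($x{\left(o,r \right)} = - 13 \left(r + r\right) = - 13 \cdot 2 r = - 26 r$)
$\frac{x{\left(s,w \right)}}{Q} = \frac{\left(-26\right) \left(-2204\right)}{-28555388} = 57304 \left(- \frac{1}{28555388}\right) = - \frac{14326}{7138847}$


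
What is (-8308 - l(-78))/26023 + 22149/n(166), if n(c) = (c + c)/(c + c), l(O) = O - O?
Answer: 576375119/26023 ≈ 22149.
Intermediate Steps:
l(O) = 0
n(c) = 1 (n(c) = (2*c)/((2*c)) = (2*c)*(1/(2*c)) = 1)
(-8308 - l(-78))/26023 + 22149/n(166) = (-8308 - 1*0)/26023 + 22149/1 = (-8308 + 0)*(1/26023) + 22149*1 = -8308*1/26023 + 22149 = -8308/26023 + 22149 = 576375119/26023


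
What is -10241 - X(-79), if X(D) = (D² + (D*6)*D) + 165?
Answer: -54093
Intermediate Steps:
X(D) = 165 + 7*D² (X(D) = (D² + (6*D)*D) + 165 = (D² + 6*D²) + 165 = 7*D² + 165 = 165 + 7*D²)
-10241 - X(-79) = -10241 - (165 + 7*(-79)²) = -10241 - (165 + 7*6241) = -10241 - (165 + 43687) = -10241 - 1*43852 = -10241 - 43852 = -54093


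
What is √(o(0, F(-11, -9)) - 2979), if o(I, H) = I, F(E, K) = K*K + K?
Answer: 3*I*√331 ≈ 54.58*I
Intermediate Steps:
F(E, K) = K + K² (F(E, K) = K² + K = K + K²)
√(o(0, F(-11, -9)) - 2979) = √(0 - 2979) = √(-2979) = 3*I*√331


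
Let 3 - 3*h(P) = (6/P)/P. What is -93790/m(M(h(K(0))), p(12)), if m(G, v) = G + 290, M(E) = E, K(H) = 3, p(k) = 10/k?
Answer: -844110/2617 ≈ -322.55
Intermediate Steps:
h(P) = 1 - 2/P² (h(P) = 1 - 6/P/(3*P) = 1 - 2/P²)
m(G, v) = 290 + G
-93790/m(M(h(K(0))), p(12)) = -93790/(290 + (1 - 2/3²)) = -93790/(290 + (1 - 2*⅑)) = -93790/(290 + (1 - 2/9)) = -93790/(290 + 7/9) = -93790/2617/9 = -93790*9/2617 = -1*844110/2617 = -844110/2617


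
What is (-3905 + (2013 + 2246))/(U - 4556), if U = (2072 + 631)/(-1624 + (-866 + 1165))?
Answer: -8850/113951 ≈ -0.077665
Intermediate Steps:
U = -51/25 (U = 2703/(-1624 + 299) = 2703/(-1325) = 2703*(-1/1325) = -51/25 ≈ -2.0400)
(-3905 + (2013 + 2246))/(U - 4556) = (-3905 + (2013 + 2246))/(-51/25 - 4556) = (-3905 + 4259)/(-113951/25) = 354*(-25/113951) = -8850/113951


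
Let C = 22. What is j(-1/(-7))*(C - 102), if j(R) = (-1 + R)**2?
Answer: -2880/49 ≈ -58.776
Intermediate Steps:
j(-1/(-7))*(C - 102) = (-1 - 1/(-7))**2*(22 - 102) = (-1 - 1*(-1/7))**2*(-80) = (-1 + 1/7)**2*(-80) = (-6/7)**2*(-80) = (36/49)*(-80) = -2880/49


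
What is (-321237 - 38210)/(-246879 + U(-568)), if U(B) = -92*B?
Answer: 32677/17693 ≈ 1.8469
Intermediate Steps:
(-321237 - 38210)/(-246879 + U(-568)) = (-321237 - 38210)/(-246879 - 92*(-568)) = -359447/(-246879 + 52256) = -359447/(-194623) = -359447*(-1/194623) = 32677/17693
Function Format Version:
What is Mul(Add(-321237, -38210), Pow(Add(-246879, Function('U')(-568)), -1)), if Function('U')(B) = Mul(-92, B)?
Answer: Rational(32677, 17693) ≈ 1.8469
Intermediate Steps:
Mul(Add(-321237, -38210), Pow(Add(-246879, Function('U')(-568)), -1)) = Mul(Add(-321237, -38210), Pow(Add(-246879, Mul(-92, -568)), -1)) = Mul(-359447, Pow(Add(-246879, 52256), -1)) = Mul(-359447, Pow(-194623, -1)) = Mul(-359447, Rational(-1, 194623)) = Rational(32677, 17693)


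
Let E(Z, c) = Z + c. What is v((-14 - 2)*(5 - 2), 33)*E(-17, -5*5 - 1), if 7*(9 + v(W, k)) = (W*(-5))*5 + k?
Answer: -50310/7 ≈ -7187.1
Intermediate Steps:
v(W, k) = -9 - 25*W/7 + k/7 (v(W, k) = -9 + ((W*(-5))*5 + k)/7 = -9 + (-5*W*5 + k)/7 = -9 + (-25*W + k)/7 = -9 + (k - 25*W)/7 = -9 + (-25*W/7 + k/7) = -9 - 25*W/7 + k/7)
v((-14 - 2)*(5 - 2), 33)*E(-17, -5*5 - 1) = (-9 - 25*(-14 - 2)*(5 - 2)/7 + (⅐)*33)*(-17 + (-5*5 - 1)) = (-9 - (-400)*3/7 + 33/7)*(-17 + (-25 - 1)) = (-9 - 25/7*(-48) + 33/7)*(-17 - 26) = (-9 + 1200/7 + 33/7)*(-43) = (1170/7)*(-43) = -50310/7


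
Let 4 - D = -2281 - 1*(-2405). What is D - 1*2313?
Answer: -2433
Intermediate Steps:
D = -120 (D = 4 - (-2281 - 1*(-2405)) = 4 - (-2281 + 2405) = 4 - 1*124 = 4 - 124 = -120)
D - 1*2313 = -120 - 1*2313 = -120 - 2313 = -2433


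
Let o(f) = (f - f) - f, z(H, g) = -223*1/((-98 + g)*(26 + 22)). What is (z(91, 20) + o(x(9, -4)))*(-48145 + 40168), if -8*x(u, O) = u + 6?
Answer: -19259137/1248 ≈ -15432.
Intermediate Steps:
z(H, g) = -223/(-4704 + 48*g) (z(H, g) = -223*1/(48*(-98 + g)) = -223/(-4704 + 48*g))
x(u, O) = -¾ - u/8 (x(u, O) = -(u + 6)/8 = -(6 + u)/8 = -¾ - u/8)
o(f) = -f (o(f) = 0 - f = -f)
(z(91, 20) + o(x(9, -4)))*(-48145 + 40168) = (-223/(-4704 + 48*20) - (-¾ - ⅛*9))*(-48145 + 40168) = (-223/(-4704 + 960) - (-¾ - 9/8))*(-7977) = (-223/(-3744) - 1*(-15/8))*(-7977) = (-223*(-1/3744) + 15/8)*(-7977) = (223/3744 + 15/8)*(-7977) = (7243/3744)*(-7977) = -19259137/1248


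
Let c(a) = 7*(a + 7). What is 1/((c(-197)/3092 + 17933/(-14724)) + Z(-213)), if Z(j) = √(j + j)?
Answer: -213496333935228/55536753233646025 - 129542002249104*I*√426/55536753233646025 ≈ -0.0038442 - 0.048143*I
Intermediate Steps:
c(a) = 49 + 7*a (c(a) = 7*(7 + a) = 49 + 7*a)
Z(j) = √2*√j (Z(j) = √(2*j) = √2*√j)
1/((c(-197)/3092 + 17933/(-14724)) + Z(-213)) = 1/(((49 + 7*(-197))/3092 + 17933/(-14724)) + √2*√(-213)) = 1/(((49 - 1379)*(1/3092) + 17933*(-1/14724)) + √2*(I*√213)) = 1/((-1330*1/3092 - 17933/14724) + I*√426) = 1/((-665/1546 - 17933/14724) + I*√426) = 1/(-18757939/11381652 + I*√426)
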